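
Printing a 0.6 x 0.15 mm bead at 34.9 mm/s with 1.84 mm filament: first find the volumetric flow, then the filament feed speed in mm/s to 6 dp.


Q = 0.6 * 0.15 * 34.9 = 3.141 mm^3/s
A_fil = pi*(1.84/2)^2 = 2.65904402 mm^2
v_feed = 3.141 / 2.65904402 = 1.181252 mm/s


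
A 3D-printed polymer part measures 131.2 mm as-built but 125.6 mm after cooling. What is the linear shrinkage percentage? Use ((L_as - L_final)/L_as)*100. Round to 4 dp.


Shrinkage = ((131.2-125.6)/131.2)*100 = 4.2683 %


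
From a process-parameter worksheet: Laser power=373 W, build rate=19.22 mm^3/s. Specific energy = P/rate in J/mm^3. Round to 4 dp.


SE = 373 / 19.22 = 19.4069 J/mm^3


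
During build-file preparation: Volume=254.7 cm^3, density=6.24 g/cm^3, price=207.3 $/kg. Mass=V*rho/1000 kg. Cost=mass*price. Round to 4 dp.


Mass = 254.7*6.24/1000 = 1.589328 kg
Cost = 1.589328 * 207.3 = 329.4677 $


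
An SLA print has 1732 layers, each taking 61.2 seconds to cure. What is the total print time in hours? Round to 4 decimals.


t = 1732 * 61.2 / 3600 = 29.444 hrs


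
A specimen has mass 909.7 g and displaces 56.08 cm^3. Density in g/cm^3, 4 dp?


rho = 909.7 / 56.08 = 16.2215 g/cm^3


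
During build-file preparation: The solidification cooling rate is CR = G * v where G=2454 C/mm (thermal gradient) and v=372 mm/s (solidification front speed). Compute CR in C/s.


CR = 2454 * 372 = 912888 C/s


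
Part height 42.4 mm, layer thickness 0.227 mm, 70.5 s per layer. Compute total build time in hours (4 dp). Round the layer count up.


Layers = ceil(42.4/0.227) = 187
t = 187 * 70.5 / 3600 = 3.6621 hrs


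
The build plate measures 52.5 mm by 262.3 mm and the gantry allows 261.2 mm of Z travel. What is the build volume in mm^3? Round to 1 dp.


V = 52.5 * 262.3 * 261.2 = 3596919.9 mm^3


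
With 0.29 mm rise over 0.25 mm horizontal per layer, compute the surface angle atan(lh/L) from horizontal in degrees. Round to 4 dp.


angle = atan(0.29/0.25) = 49.2364 degrees


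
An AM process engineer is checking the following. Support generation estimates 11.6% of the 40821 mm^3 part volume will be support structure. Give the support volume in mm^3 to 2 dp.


V_support = 40821 * 0.116 = 4735.24 mm^3


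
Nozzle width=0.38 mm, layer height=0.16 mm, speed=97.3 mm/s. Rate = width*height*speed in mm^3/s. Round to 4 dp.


Rate = 0.38 * 0.16 * 97.3 = 5.9158 mm^3/s


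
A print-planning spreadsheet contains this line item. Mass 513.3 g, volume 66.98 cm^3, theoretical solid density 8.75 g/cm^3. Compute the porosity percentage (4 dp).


rho_part = 513.3 / 66.98 = 7.66348164 g/cm^3
Porosity = (1 - 7.66348164/8.75)*100 = 12.4174 %


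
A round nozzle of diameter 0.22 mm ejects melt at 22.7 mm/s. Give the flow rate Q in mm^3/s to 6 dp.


A = pi*(0.22/2)^2 = 0.03801327 mm^2
Q = 0.03801327 * 22.7 = 0.862901 mm^3/s


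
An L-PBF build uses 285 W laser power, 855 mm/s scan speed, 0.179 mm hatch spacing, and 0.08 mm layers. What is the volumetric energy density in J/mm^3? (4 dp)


E = 285 / (855*0.179*0.08) = 23.2775 J/mm^3


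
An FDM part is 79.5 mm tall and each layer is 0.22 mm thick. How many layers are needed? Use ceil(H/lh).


Layers = ceil(79.5/0.22) = 362


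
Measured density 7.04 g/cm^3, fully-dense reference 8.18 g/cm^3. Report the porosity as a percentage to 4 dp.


Porosity = (1-7.04/8.18)*100 = 13.9364 %


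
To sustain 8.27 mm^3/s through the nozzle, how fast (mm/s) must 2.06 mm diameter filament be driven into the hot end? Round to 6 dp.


A = pi*(2.06/2)^2 = 3.332916
v = 8.27 / 3.332916 = 2.481311 mm/s


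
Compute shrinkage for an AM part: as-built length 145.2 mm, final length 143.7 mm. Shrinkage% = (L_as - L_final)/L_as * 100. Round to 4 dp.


Shrinkage = ((145.2-143.7)/145.2)*100 = 1.0331 %


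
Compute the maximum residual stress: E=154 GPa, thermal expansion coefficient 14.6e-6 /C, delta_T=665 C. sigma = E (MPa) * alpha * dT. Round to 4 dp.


sigma = 154*1000 * 14.6e-6 * 665 = 1495.186 MPa


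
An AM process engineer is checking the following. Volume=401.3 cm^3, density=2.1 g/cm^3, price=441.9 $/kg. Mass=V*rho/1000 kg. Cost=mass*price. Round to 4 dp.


Mass = 401.3*2.1/1000 = 0.84273 kg
Cost = 0.84273 * 441.9 = 372.4024 $


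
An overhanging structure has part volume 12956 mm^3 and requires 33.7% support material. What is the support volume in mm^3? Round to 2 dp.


V_support = 12956 * 0.337 = 4366.17 mm^3


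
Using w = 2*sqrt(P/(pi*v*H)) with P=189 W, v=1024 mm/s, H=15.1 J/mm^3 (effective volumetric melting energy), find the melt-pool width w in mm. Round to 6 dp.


w = 2*sqrt(189/(pi*1024*15.1)) = 0.124752 mm


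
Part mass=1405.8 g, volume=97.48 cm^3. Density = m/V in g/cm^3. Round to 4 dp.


rho = 1405.8 / 97.48 = 14.4214 g/cm^3


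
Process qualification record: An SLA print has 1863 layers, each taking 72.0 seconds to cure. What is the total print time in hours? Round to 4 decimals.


t = 1863 * 72.0 / 3600 = 37.26 hrs


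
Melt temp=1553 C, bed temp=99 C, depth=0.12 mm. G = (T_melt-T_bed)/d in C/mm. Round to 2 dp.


G = (1553-99)/0.12 = 12116.67 C/mm


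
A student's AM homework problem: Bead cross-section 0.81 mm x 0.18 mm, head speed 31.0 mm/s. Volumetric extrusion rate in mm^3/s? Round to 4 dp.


Rate = 0.81 * 0.18 * 31.0 = 4.5198 mm^3/s


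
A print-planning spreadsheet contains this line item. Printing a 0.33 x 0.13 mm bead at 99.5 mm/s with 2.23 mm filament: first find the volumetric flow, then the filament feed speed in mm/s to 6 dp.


Q = 0.33 * 0.13 * 99.5 = 4.26855 mm^3/s
A_fil = pi*(2.23/2)^2 = 3.90570653 mm^2
v_feed = 4.26855 / 3.90570653 = 1.092901 mm/s


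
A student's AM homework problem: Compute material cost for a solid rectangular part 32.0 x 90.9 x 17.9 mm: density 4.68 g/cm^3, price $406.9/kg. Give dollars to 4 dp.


V = 32.0 * 90.9 * 17.9 = 52067.52 mm^3 = 52.06752 cm^3
Mass = 52.06752 * 4.68 / 1000 = 0.24367599 kg
Cost = 0.24367599 * 406.9 = 99.1518 $


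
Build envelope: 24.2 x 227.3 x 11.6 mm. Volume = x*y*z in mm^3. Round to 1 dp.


V = 24.2 * 227.3 * 11.6 = 63807.7 mm^3


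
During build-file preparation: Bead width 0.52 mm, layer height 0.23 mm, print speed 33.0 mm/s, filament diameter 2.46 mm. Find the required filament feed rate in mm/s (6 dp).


Q = 0.52 * 0.23 * 33.0 = 3.9468 mm^3/s
A_fil = pi*(2.46/2)^2 = 4.75291553 mm^2
v_feed = 3.9468 / 4.75291553 = 0.830396 mm/s


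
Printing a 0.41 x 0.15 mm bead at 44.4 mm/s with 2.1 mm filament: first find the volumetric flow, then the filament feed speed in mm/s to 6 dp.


Q = 0.41 * 0.15 * 44.4 = 2.7306 mm^3/s
A_fil = pi*(2.1/2)^2 = 3.4636059 mm^2
v_feed = 2.7306 / 3.4636059 = 0.788369 mm/s


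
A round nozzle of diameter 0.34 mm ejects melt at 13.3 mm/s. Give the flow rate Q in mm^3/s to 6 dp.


A = pi*(0.34/2)^2 = 0.09079203 mm^2
Q = 0.09079203 * 13.3 = 1.207534 mm^3/s


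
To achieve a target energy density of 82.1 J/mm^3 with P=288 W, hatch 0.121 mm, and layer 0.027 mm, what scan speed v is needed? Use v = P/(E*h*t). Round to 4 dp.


v = 288 / (82.1*0.121*0.027) = 1073.7426 mm/s


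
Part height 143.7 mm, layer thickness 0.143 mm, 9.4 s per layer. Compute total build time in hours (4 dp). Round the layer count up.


Layers = ceil(143.7/0.143) = 1005
t = 1005 * 9.4 / 3600 = 2.6242 hrs


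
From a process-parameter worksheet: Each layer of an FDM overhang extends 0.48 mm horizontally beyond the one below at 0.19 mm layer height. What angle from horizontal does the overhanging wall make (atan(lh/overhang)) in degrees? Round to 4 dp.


angle = atan(0.19/0.48) = 21.5953 degrees


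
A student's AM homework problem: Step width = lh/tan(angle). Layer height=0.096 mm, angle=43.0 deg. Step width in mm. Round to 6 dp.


step = 0.096 / tan(43.0) = 0.102947 mm


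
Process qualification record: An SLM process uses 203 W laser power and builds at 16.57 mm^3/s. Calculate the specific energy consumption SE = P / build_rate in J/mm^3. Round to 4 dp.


SE = 203 / 16.57 = 12.2511 J/mm^3


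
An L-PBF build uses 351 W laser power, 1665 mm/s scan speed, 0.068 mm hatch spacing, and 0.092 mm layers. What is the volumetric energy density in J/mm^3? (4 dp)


E = 351 / (1665*0.068*0.092) = 33.6974 J/mm^3


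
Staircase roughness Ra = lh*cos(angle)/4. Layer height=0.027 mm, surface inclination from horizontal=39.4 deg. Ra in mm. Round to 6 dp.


Ra = 0.027 * cos(39.4) / 4 = 0.005216 mm


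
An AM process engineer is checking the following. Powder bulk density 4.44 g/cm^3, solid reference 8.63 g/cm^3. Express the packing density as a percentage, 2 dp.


Packing = (4.44/8.63)*100 = 51.45 %


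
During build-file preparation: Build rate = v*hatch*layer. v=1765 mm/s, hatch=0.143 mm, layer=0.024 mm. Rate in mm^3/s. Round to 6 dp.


Rate = 1765 * 0.143 * 0.024 = 6.05748 mm^3/s


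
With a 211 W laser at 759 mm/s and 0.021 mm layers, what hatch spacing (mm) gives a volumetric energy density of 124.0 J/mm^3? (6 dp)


h = 211 / (124.0*759*0.021) = 0.106758 mm


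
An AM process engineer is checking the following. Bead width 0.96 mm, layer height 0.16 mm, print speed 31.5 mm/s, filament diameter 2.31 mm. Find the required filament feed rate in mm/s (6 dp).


Q = 0.96 * 0.16 * 31.5 = 4.8384 mm^3/s
A_fil = pi*(2.31/2)^2 = 4.19096314 mm^2
v_feed = 4.8384 / 4.19096314 = 1.154484 mm/s


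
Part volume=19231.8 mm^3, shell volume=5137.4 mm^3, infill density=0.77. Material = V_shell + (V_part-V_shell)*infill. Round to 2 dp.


V_infill = (19231.8 - 5137.4) * 0.77 = 10852.69
V_total = 5137.4 + 10852.69 = 15990.09 mm^3


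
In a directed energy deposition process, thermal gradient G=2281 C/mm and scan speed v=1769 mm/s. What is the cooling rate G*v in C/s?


CR = 2281 * 1769 = 4035089 C/s


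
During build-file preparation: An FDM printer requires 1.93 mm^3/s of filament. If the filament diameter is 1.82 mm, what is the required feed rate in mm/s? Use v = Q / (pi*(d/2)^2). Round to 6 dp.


A = pi*(1.82/2)^2 = 2.601553
v = 1.93 / 2.601553 = 0.741865 mm/s


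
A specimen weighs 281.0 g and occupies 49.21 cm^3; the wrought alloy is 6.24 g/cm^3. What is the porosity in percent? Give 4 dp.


rho_part = 281.0 / 49.21 = 5.7102215 g/cm^3
Porosity = (1 - 5.7102215/6.24)*100 = 8.49 %


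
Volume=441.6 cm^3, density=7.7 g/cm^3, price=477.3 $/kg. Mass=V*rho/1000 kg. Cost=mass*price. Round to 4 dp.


Mass = 441.6*7.7/1000 = 3.40032 kg
Cost = 3.40032 * 477.3 = 1622.9727 $


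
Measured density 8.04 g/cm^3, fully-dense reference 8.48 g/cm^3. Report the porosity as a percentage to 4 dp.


Porosity = (1-8.04/8.48)*100 = 5.1887 %


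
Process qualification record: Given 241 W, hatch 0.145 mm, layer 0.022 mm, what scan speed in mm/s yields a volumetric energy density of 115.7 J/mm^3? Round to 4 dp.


v = 241 / (115.7*0.145*0.022) = 652.9697 mm/s


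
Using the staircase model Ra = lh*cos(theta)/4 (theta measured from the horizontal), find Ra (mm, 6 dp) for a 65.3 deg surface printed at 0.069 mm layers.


Ra = 0.069 * cos(65.3) / 4 = 0.007208 mm


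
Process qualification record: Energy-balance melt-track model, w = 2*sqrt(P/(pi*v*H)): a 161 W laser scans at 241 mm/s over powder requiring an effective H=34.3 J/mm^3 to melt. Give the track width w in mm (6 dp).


w = 2*sqrt(161/(pi*241*34.3)) = 0.157475 mm


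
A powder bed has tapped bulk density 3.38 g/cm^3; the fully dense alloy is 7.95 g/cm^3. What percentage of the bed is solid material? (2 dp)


Packing = (3.38/7.95)*100 = 42.52 %


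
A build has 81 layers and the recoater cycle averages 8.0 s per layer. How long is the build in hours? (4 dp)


t = 81 * 8.0 / 3600 = 0.18 hrs


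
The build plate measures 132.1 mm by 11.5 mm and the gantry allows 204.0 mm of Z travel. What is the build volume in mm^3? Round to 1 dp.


V = 132.1 * 11.5 * 204.0 = 309906.6 mm^3


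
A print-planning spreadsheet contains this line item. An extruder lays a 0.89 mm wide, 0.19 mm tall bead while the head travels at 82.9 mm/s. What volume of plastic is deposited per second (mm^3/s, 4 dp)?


Rate = 0.89 * 0.19 * 82.9 = 14.0184 mm^3/s


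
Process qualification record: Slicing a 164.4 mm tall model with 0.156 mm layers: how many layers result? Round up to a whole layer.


Layers = ceil(164.4/0.156) = 1054


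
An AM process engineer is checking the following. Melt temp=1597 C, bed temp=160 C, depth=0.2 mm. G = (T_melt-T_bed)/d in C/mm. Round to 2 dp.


G = (1597-160)/0.2 = 7185.0 C/mm


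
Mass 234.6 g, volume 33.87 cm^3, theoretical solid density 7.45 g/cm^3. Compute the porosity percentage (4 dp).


rho_part = 234.6 / 33.87 = 6.92648361 g/cm^3
Porosity = (1 - 6.92648361/7.45)*100 = 7.0271 %


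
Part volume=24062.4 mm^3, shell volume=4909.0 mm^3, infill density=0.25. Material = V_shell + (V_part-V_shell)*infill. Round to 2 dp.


V_infill = (24062.4 - 4909.0) * 0.25 = 4788.35
V_total = 4909.0 + 4788.35 = 9697.35 mm^3


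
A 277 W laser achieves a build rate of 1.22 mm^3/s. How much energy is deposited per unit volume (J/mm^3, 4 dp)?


SE = 277 / 1.22 = 227.0492 J/mm^3


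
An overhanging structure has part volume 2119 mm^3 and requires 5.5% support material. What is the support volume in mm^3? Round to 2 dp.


V_support = 2119 * 0.055 = 116.55 mm^3


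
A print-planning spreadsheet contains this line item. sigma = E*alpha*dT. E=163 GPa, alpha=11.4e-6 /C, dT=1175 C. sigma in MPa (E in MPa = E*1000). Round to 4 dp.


sigma = 163*1000 * 11.4e-6 * 1175 = 2183.385 MPa


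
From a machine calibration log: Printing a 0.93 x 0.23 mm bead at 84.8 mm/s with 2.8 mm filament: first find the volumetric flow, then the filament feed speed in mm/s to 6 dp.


Q = 0.93 * 0.23 * 84.8 = 18.13872 mm^3/s
A_fil = pi*(2.8/2)^2 = 6.1575216 mm^2
v_feed = 18.13872 / 6.1575216 = 2.945783 mm/s


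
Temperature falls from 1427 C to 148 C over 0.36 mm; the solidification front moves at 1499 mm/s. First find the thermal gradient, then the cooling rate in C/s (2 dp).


G = (1427-148)/0.36 = 3552.77777778 C/mm
CR = 3552.77777778 * 1499 = 5325613.89 C/s


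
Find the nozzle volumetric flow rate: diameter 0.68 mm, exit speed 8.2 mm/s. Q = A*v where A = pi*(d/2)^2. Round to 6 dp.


A = pi*(0.68/2)^2 = 0.36316811 mm^2
Q = 0.36316811 * 8.2 = 2.977979 mm^3/s


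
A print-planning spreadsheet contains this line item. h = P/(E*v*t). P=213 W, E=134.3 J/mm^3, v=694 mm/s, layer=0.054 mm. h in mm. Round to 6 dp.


h = 213 / (134.3*694*0.054) = 0.04232 mm


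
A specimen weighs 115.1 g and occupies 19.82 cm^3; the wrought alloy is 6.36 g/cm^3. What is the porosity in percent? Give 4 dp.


rho_part = 115.1 / 19.82 = 5.80726539 g/cm^3
Porosity = (1 - 5.80726539/6.36)*100 = 8.6908 %


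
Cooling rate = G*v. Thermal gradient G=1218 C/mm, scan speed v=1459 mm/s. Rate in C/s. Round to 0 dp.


CR = 1218 * 1459 = 1777062 C/s


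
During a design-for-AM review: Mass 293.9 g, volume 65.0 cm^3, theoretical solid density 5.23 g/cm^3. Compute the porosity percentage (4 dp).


rho_part = 293.9 / 65.0 = 4.52153846 g/cm^3
Porosity = (1 - 4.52153846/5.23)*100 = 13.5461 %


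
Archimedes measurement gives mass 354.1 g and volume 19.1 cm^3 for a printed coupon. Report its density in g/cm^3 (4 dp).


rho = 354.1 / 19.1 = 18.5393 g/cm^3


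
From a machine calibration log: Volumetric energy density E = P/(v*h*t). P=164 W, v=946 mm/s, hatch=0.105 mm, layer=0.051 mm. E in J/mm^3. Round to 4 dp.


E = 164 / (946*0.105*0.051) = 32.3738 J/mm^3


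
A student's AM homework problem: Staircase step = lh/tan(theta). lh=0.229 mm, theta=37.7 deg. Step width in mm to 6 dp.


step = 0.229 / tan(37.7) = 0.296291 mm


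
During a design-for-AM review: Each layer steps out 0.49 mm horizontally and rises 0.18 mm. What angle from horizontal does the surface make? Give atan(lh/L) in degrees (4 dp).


angle = atan(0.18/0.49) = 20.1707 degrees


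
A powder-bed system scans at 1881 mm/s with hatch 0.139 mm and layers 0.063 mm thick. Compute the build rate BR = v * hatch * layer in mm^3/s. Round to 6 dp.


Rate = 1881 * 0.139 * 0.063 = 16.471917 mm^3/s


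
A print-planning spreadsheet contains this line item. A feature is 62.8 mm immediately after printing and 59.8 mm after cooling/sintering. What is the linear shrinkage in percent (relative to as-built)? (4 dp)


Shrinkage = ((62.8-59.8)/62.8)*100 = 4.7771 %


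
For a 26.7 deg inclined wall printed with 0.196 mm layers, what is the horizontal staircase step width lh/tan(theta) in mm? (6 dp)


step = 0.196 / tan(26.7) = 0.389703 mm


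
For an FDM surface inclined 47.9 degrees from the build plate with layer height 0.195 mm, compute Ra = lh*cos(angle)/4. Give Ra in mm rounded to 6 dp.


Ra = 0.195 * cos(47.9) / 4 = 0.032683 mm


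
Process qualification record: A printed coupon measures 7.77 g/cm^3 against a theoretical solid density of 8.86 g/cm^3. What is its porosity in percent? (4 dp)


Porosity = (1-7.77/8.86)*100 = 12.3025 %


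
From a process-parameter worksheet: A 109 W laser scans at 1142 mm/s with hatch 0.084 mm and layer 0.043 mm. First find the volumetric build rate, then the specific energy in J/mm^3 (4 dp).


Build rate = 1142 * 0.084 * 0.043 = 4.124904 mm^3/s
SE = 109 / 4.124904 = 26.4249 J/mm^3


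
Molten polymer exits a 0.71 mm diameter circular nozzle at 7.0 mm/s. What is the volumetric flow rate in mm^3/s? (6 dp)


A = pi*(0.71/2)^2 = 0.39591921 mm^2
Q = 0.39591921 * 7.0 = 2.771434 mm^3/s


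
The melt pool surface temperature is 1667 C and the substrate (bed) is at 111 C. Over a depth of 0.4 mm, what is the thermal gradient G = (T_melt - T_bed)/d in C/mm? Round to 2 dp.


G = (1667-111)/0.4 = 3890.0 C/mm


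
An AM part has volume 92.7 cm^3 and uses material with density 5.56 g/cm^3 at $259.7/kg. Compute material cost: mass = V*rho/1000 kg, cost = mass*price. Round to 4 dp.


Mass = 92.7*5.56/1000 = 0.515412 kg
Cost = 0.515412 * 259.7 = 133.8525 $


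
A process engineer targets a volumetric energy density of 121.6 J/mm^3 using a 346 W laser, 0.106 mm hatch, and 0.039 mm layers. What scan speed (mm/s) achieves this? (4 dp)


v = 346 / (121.6*0.106*0.039) = 688.2909 mm/s


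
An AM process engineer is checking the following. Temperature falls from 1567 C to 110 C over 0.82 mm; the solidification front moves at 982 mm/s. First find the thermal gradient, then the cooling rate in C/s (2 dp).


G = (1567-110)/0.82 = 1776.82926829 C/mm
CR = 1776.82926829 * 982 = 1744846.34 C/s


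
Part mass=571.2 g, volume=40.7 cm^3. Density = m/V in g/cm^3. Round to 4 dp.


rho = 571.2 / 40.7 = 14.0344 g/cm^3


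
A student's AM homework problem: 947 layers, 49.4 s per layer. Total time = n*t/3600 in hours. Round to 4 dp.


t = 947 * 49.4 / 3600 = 12.9949 hrs


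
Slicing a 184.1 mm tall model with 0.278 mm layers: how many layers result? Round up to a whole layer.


Layers = ceil(184.1/0.278) = 663


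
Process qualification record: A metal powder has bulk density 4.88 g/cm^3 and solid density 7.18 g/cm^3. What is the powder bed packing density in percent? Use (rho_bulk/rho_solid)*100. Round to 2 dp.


Packing = (4.88/7.18)*100 = 67.97 %


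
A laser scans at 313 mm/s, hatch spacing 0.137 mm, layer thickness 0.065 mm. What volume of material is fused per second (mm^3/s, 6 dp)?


Rate = 313 * 0.137 * 0.065 = 2.787265 mm^3/s


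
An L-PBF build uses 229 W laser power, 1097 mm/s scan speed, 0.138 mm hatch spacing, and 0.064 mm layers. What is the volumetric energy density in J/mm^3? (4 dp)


E = 229 / (1097*0.138*0.064) = 23.6358 J/mm^3


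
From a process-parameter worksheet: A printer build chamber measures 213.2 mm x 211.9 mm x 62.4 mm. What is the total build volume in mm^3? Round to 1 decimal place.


V = 213.2 * 211.9 * 62.4 = 2819049.8 mm^3


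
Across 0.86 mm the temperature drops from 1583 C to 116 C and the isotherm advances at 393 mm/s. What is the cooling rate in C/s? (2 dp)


G = (1583-116)/0.86 = 1705.81395349 C/mm
CR = 1705.81395349 * 393 = 670384.88 C/s


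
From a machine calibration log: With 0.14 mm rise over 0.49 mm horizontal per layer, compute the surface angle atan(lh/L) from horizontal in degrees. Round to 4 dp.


angle = atan(0.14/0.49) = 15.9454 degrees


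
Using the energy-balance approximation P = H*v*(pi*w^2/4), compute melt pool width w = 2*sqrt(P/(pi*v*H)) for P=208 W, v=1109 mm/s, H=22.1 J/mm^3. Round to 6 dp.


w = 2*sqrt(208/(pi*1109*22.1)) = 0.10395 mm


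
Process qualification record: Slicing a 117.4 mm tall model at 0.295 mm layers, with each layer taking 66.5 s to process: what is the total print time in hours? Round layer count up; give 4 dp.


Layers = ceil(117.4/0.295) = 398
t = 398 * 66.5 / 3600 = 7.3519 hrs


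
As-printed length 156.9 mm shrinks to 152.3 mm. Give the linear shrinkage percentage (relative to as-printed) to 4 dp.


Shrinkage = ((156.9-152.3)/156.9)*100 = 2.9318 %


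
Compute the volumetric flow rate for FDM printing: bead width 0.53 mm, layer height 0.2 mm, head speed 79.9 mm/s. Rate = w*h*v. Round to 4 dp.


Rate = 0.53 * 0.2 * 79.9 = 8.4694 mm^3/s


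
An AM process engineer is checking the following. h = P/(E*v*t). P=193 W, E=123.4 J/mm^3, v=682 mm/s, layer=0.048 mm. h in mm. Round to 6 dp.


h = 193 / (123.4*682*0.048) = 0.047777 mm


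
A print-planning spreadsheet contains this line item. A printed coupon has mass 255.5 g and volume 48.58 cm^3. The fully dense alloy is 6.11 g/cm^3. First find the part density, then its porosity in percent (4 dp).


rho_part = 255.5 / 48.58 = 5.25936599 g/cm^3
Porosity = (1 - 5.25936599/6.11)*100 = 13.922 %


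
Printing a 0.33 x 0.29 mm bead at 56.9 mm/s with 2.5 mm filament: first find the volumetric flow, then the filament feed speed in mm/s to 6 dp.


Q = 0.33 * 0.29 * 56.9 = 5.44533 mm^3/s
A_fil = pi*(2.5/2)^2 = 4.90873852 mm^2
v_feed = 5.44533 / 4.90873852 = 1.109314 mm/s


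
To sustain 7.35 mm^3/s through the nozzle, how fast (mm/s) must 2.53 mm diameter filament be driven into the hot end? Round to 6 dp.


A = pi*(2.53/2)^2 = 5.027255
v = 7.35 / 5.027255 = 1.46203 mm/s


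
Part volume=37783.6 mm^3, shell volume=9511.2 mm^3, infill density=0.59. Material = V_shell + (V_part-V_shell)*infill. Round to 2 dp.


V_infill = (37783.6 - 9511.2) * 0.59 = 16680.72
V_total = 9511.2 + 16680.72 = 26191.92 mm^3


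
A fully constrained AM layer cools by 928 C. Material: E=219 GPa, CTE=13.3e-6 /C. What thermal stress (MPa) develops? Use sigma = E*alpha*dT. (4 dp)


sigma = 219*1000 * 13.3e-6 * 928 = 2702.9856 MPa


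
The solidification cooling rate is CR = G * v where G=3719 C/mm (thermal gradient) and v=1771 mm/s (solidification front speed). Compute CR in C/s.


CR = 3719 * 1771 = 6586349 C/s


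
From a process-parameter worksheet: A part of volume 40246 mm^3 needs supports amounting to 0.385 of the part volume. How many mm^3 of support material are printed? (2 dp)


V_support = 40246 * 0.385 = 15494.71 mm^3


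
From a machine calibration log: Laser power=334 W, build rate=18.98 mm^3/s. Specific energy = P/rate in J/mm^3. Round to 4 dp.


SE = 334 / 18.98 = 17.5975 J/mm^3


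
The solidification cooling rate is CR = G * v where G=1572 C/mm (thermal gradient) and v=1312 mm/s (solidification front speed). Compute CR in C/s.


CR = 1572 * 1312 = 2062464 C/s


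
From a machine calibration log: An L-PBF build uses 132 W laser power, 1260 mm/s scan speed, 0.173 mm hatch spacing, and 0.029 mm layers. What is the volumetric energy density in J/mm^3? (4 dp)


E = 132 / (1260*0.173*0.029) = 20.8814 J/mm^3


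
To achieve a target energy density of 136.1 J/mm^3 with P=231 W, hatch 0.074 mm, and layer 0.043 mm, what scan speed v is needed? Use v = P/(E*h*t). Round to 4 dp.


v = 231 / (136.1*0.074*0.043) = 533.4008 mm/s


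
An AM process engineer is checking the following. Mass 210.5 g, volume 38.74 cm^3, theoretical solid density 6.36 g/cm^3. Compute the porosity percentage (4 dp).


rho_part = 210.5 / 38.74 = 5.4336603 g/cm^3
Porosity = (1 - 5.4336603/6.36)*100 = 14.5651 %


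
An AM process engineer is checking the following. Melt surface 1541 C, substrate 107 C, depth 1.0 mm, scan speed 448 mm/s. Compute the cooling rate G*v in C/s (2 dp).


G = (1541-107)/1.0 = 1434.0 C/mm
CR = 1434.0 * 448 = 642432.0 C/s


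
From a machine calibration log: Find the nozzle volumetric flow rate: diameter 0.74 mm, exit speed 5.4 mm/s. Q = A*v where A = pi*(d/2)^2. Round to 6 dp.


A = pi*(0.74/2)^2 = 0.43008403 mm^2
Q = 0.43008403 * 5.4 = 2.322454 mm^3/s


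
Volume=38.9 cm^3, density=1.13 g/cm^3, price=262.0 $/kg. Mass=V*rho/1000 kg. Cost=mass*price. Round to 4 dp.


Mass = 38.9*1.13/1000 = 0.043957 kg
Cost = 0.043957 * 262.0 = 11.5167 $


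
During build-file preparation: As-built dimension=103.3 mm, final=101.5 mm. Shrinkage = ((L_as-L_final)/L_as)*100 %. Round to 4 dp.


Shrinkage = ((103.3-101.5)/103.3)*100 = 1.7425 %


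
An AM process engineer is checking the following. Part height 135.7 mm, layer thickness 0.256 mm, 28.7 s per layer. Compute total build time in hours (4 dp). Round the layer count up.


Layers = ceil(135.7/0.256) = 531
t = 531 * 28.7 / 3600 = 4.2333 hrs


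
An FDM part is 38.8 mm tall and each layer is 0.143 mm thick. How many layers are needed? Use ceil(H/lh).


Layers = ceil(38.8/0.143) = 272


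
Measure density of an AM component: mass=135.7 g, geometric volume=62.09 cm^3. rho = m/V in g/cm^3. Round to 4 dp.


rho = 135.7 / 62.09 = 2.1855 g/cm^3


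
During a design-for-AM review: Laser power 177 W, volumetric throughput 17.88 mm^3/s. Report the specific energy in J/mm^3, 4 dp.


SE = 177 / 17.88 = 9.8993 J/mm^3


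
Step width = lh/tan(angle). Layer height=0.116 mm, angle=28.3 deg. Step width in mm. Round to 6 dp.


step = 0.116 / tan(28.3) = 0.215435 mm


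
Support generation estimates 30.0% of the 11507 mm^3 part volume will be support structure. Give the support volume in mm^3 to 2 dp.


V_support = 11507 * 0.3 = 3452.1 mm^3


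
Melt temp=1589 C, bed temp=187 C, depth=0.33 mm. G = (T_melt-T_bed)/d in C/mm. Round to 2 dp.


G = (1589-187)/0.33 = 4248.48 C/mm


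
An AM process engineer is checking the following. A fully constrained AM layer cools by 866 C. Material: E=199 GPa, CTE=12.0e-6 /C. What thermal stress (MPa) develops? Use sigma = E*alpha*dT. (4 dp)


sigma = 199*1000 * 12.0e-6 * 866 = 2068.008 MPa


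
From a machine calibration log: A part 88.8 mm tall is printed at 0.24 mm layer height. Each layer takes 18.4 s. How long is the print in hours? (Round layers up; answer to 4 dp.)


Layers = ceil(88.8/0.24) = 370
t = 370 * 18.4 / 3600 = 1.8911 hrs


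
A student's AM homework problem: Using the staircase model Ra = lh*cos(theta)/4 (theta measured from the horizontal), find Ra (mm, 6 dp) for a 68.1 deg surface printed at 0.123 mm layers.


Ra = 0.123 * cos(68.1) / 4 = 0.011469 mm


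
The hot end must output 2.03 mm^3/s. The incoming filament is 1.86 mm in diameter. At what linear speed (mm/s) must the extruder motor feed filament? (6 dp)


A = pi*(1.86/2)^2 = 2.717163
v = 2.03 / 2.717163 = 0.747103 mm/s


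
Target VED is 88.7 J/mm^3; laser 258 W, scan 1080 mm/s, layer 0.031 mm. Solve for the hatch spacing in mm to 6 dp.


h = 258 / (88.7*1080*0.031) = 0.086878 mm


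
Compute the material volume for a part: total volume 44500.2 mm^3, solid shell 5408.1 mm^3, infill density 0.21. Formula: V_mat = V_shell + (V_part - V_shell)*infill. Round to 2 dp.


V_infill = (44500.2 - 5408.1) * 0.21 = 8209.34
V_total = 5408.1 + 8209.34 = 13617.44 mm^3


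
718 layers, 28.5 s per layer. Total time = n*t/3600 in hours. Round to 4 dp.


t = 718 * 28.5 / 3600 = 5.6842 hrs


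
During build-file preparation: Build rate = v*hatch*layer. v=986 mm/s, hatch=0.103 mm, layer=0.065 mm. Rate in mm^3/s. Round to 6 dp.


Rate = 986 * 0.103 * 0.065 = 6.60127 mm^3/s


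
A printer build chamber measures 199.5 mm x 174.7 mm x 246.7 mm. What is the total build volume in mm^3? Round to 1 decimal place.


V = 199.5 * 174.7 * 246.7 = 8598148.8 mm^3


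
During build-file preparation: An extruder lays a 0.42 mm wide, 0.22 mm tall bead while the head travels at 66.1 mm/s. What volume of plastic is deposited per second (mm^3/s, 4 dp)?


Rate = 0.42 * 0.22 * 66.1 = 6.1076 mm^3/s


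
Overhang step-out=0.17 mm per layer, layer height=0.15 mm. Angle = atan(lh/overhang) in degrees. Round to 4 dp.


angle = atan(0.15/0.17) = 41.4237 degrees


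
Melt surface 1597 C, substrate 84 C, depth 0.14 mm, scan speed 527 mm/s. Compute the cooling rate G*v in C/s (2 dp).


G = (1597-84)/0.14 = 10807.14285714 C/mm
CR = 10807.14285714 * 527 = 5695364.29 C/s


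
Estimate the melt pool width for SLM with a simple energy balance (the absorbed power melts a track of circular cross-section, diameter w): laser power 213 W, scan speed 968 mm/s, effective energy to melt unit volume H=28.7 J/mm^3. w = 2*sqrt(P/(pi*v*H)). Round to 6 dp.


w = 2*sqrt(213/(pi*968*28.7)) = 0.098802 mm


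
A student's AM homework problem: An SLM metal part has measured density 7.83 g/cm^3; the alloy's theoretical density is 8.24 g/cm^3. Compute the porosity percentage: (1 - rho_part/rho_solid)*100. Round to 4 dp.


Porosity = (1-7.83/8.24)*100 = 4.9757 %


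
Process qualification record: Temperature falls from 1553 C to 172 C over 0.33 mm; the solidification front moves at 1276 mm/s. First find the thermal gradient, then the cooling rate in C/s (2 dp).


G = (1553-172)/0.33 = 4184.84848485 C/mm
CR = 4184.84848485 * 1276 = 5339866.67 C/s


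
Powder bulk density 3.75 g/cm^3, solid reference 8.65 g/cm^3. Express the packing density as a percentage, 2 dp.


Packing = (3.75/8.65)*100 = 43.35 %


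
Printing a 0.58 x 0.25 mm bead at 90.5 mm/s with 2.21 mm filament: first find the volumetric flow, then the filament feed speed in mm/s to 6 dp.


Q = 0.58 * 0.25 * 90.5 = 13.1225 mm^3/s
A_fil = pi*(2.21/2)^2 = 3.83596317 mm^2
v_feed = 13.1225 / 3.83596317 = 3.420914 mm/s


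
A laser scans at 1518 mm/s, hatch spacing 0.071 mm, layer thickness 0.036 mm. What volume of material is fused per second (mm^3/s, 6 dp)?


Rate = 1518 * 0.071 * 0.036 = 3.880008 mm^3/s


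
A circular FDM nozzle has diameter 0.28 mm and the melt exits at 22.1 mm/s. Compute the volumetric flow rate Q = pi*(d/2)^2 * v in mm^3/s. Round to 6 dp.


A = pi*(0.28/2)^2 = 0.06157522 mm^2
Q = 0.06157522 * 22.1 = 1.360812 mm^3/s


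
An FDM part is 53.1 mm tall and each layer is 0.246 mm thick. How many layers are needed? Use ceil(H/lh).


Layers = ceil(53.1/0.246) = 216


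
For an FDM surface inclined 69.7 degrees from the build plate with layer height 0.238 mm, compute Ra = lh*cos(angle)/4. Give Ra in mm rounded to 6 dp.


Ra = 0.238 * cos(69.7) / 4 = 0.020643 mm


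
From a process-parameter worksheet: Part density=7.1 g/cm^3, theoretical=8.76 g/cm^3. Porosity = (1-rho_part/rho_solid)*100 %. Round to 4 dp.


Porosity = (1-7.1/8.76)*100 = 18.9498 %


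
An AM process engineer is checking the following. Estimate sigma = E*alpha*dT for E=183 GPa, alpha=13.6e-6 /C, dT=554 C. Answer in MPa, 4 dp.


sigma = 183*1000 * 13.6e-6 * 554 = 1378.7952 MPa


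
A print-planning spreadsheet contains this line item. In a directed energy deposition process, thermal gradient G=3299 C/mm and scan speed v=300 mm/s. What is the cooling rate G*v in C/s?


CR = 3299 * 300 = 989700 C/s


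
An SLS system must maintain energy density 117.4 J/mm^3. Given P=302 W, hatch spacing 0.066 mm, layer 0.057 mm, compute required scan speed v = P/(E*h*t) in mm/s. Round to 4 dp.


v = 302 / (117.4*0.066*0.057) = 683.7858 mm/s


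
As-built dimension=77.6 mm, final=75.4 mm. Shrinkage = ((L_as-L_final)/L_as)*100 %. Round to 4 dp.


Shrinkage = ((77.6-75.4)/77.6)*100 = 2.8351 %


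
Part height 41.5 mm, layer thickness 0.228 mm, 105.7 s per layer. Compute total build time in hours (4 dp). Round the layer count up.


Layers = ceil(41.5/0.228) = 183
t = 183 * 105.7 / 3600 = 5.3731 hrs


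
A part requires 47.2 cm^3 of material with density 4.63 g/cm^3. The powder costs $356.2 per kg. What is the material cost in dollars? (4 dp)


Mass = 47.2*4.63/1000 = 0.218536 kg
Cost = 0.218536 * 356.2 = 77.8425 $


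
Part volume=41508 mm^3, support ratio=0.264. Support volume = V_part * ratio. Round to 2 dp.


V_support = 41508 * 0.264 = 10958.11 mm^3


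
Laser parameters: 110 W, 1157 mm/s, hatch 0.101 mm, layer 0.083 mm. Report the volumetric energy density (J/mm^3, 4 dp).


E = 110 / (1157*0.101*0.083) = 11.3412 J/mm^3


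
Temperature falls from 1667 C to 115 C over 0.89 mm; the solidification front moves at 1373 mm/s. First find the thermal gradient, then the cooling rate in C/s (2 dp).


G = (1667-115)/0.89 = 1743.82022472 C/mm
CR = 1743.82022472 * 1373 = 2394265.17 C/s


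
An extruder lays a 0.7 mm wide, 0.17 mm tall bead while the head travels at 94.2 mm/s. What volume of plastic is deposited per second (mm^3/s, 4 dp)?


Rate = 0.7 * 0.17 * 94.2 = 11.2098 mm^3/s


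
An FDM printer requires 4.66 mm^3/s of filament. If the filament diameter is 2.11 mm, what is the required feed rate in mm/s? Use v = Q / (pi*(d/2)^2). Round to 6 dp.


A = pi*(2.11/2)^2 = 3.496671
v = 4.66 / 3.496671 = 1.332696 mm/s


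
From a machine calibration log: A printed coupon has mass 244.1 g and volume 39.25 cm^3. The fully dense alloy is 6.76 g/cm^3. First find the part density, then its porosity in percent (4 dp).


rho_part = 244.1 / 39.25 = 6.21910828 g/cm^3
Porosity = (1 - 6.21910828/6.76)*100 = 8.0014 %


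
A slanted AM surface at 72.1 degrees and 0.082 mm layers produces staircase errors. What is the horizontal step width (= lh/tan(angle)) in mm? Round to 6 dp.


step = 0.082 / tan(72.1) = 0.026485 mm


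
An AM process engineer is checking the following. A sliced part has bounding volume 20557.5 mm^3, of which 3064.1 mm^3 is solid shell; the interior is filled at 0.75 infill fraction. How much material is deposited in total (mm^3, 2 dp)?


V_infill = (20557.5 - 3064.1) * 0.75 = 13120.05
V_total = 3064.1 + 13120.05 = 16184.15 mm^3


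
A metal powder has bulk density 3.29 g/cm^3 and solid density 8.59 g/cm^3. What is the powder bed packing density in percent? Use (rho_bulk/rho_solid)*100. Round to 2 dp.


Packing = (3.29/8.59)*100 = 38.3 %


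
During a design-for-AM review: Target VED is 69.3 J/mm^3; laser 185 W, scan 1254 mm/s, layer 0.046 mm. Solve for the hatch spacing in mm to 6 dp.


h = 185 / (69.3*1254*0.046) = 0.046279 mm


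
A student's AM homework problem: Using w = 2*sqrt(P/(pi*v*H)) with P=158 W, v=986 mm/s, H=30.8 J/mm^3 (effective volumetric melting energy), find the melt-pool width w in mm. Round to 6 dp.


w = 2*sqrt(158/(pi*986*30.8)) = 0.08139 mm


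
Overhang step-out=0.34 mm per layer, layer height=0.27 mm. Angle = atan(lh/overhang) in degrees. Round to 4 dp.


angle = atan(0.27/0.34) = 38.4537 degrees


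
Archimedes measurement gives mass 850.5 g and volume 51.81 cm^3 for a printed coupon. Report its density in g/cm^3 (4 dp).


rho = 850.5 / 51.81 = 16.4157 g/cm^3


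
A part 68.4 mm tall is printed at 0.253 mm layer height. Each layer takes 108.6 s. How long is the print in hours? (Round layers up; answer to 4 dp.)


Layers = ceil(68.4/0.253) = 271
t = 271 * 108.6 / 3600 = 8.1752 hrs


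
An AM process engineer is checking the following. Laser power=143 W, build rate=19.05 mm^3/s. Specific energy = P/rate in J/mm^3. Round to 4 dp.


SE = 143 / 19.05 = 7.5066 J/mm^3


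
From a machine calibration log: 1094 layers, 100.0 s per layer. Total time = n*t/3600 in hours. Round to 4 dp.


t = 1094 * 100.0 / 3600 = 30.3889 hrs


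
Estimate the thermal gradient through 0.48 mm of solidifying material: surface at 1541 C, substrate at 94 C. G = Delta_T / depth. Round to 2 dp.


G = (1541-94)/0.48 = 3014.58 C/mm


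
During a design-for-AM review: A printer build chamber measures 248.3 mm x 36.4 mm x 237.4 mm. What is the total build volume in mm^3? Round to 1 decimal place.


V = 248.3 * 36.4 * 237.4 = 2145649.7 mm^3


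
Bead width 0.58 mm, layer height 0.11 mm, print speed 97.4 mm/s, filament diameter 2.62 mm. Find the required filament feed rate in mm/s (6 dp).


Q = 0.58 * 0.11 * 97.4 = 6.21412 mm^3/s
A_fil = pi*(2.62/2)^2 = 5.39128715 mm^2
v_feed = 6.21412 / 5.39128715 = 1.152623 mm/s


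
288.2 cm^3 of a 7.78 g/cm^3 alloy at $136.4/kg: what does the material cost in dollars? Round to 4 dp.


Mass = 288.2*7.78/1000 = 2.242196 kg
Cost = 2.242196 * 136.4 = 305.8355 $


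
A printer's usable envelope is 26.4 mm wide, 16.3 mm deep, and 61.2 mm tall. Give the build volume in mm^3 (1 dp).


V = 26.4 * 16.3 * 61.2 = 26335.6 mm^3


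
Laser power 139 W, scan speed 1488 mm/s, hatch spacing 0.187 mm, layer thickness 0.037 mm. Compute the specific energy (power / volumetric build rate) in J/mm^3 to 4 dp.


Build rate = 1488 * 0.187 * 0.037 = 10.295472 mm^3/s
SE = 139 / 10.295472 = 13.5011 J/mm^3


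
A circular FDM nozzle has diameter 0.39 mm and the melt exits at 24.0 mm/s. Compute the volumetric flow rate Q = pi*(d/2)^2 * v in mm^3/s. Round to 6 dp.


A = pi*(0.39/2)^2 = 0.11945906 mm^2
Q = 0.11945906 * 24.0 = 2.867017 mm^3/s


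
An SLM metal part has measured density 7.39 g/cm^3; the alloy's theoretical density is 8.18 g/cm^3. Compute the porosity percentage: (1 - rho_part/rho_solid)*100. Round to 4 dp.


Porosity = (1-7.39/8.18)*100 = 9.6577 %


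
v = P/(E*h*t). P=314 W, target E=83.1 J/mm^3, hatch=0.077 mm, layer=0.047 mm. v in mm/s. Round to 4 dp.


v = 314 / (83.1*0.077*0.047) = 1044.0951 mm/s


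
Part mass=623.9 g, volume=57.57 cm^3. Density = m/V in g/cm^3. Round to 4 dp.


rho = 623.9 / 57.57 = 10.8372 g/cm^3


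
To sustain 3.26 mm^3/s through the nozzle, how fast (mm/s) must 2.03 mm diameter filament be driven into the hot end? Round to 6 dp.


A = pi*(2.03/2)^2 = 3.236547
v = 3.26 / 3.236547 = 1.007246 mm/s


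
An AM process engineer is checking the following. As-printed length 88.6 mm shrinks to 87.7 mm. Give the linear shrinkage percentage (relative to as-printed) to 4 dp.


Shrinkage = ((88.6-87.7)/88.6)*100 = 1.0158 %


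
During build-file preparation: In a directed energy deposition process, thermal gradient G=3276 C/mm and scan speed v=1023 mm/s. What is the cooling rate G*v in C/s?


CR = 3276 * 1023 = 3351348 C/s


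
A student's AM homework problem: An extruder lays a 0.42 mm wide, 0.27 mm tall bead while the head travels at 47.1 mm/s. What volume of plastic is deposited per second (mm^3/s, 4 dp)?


Rate = 0.42 * 0.27 * 47.1 = 5.3411 mm^3/s


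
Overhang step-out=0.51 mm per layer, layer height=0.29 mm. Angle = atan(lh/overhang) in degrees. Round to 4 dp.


angle = atan(0.29/0.51) = 29.6237 degrees


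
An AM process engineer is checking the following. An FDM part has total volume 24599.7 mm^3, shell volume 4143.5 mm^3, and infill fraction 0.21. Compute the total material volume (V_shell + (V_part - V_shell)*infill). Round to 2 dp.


V_infill = (24599.7 - 4143.5) * 0.21 = 4295.8
V_total = 4143.5 + 4295.8 = 8439.3 mm^3


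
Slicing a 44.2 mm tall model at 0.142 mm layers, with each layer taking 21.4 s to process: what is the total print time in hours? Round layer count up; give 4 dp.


Layers = ceil(44.2/0.142) = 312
t = 312 * 21.4 / 3600 = 1.8547 hrs
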